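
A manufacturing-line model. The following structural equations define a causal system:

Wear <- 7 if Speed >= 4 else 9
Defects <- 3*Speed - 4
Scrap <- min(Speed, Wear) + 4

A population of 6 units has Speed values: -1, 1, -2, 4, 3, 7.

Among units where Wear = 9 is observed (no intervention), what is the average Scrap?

4.25

Conditioning on Wear=9 selects the 4 unit(s) with Speed ∈ {-1, 1, -2, 3}. Their Scrap values: 3, 5, 2, 7. Mean = 4.25.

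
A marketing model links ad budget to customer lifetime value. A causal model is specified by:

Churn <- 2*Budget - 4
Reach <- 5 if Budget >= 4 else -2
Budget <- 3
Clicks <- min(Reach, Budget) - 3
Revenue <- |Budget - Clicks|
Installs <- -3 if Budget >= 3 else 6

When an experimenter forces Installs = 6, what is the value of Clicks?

Under do(Installs=6), the mechanism Installs <- -3 if Budget >= 3 else 6 is discarded; Installs is fixed at 6.
Since Clicks is not a descendant of the intervened variable, it is unaffected.
Reach = 5 if Budget >= 4 else -2  [with Budget=3]  = -2
Clicks = min(Reach, Budget) - 3  [with Reach=-2, Budget=3]  = -5

-5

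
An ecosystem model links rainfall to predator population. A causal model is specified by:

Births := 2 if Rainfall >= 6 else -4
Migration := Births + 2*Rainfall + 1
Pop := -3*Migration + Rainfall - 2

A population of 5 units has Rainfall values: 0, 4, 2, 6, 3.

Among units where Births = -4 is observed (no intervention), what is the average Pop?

-4.25

E[Pop|Births=-4] averages over only the 4 units with Births=-4 (Rainfall = 0, 4, 2, 3): Pop = 7, -13, -3, -8, mean -4.25.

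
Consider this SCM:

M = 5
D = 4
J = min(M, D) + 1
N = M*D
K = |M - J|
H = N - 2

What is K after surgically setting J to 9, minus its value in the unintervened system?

4

do(J=9) replaces the equation J = min(M, D) + 1 with the constant J = 9.
K = |M - J|  [with M=5, J=9]  = 4
Without intervention: J = min(M, D) + 1  [with M=5, D=4]  = 5; K = |M - J|  [with M=5, J=5]  = 0.
Change = 4 − 0 = 4.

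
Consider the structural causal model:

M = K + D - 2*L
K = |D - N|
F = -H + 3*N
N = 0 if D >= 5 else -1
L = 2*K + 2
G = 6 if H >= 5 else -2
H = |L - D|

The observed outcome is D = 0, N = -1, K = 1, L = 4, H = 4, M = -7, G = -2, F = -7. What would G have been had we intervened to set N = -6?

Under do(N=-6), the mechanism N = 0 if D >= 5 else -1 is discarded; N is fixed at -6.
K = |D - N|  [with D=0, N=-6]  = 6
L = 2*K + 2  [with K=6]  = 14
H = |L - D|  [with L=14, D=0]  = 14
G = 6 if H >= 5 else -2  [with H=14]  = 6

6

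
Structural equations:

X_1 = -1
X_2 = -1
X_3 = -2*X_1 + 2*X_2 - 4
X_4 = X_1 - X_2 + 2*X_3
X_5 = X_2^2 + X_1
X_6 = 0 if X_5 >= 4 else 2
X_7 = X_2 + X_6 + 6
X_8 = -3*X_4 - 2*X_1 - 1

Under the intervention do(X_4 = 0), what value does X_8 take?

1

do(X_4=0) replaces the equation X_4 = X_1 - X_2 + 2*X_3 with the constant X_4 = 0.
X_8 = -3*X_4 - 2*X_1 - 1  [with X_4=0, X_1=-1]  = 1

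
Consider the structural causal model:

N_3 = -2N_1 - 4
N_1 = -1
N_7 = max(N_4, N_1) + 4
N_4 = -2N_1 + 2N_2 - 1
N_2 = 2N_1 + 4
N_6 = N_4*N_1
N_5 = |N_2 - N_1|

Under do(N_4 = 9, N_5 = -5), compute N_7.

Under do(N_4 = 9, N_5 = -5), each intervened variable's structural equation is replaced by its fixed value.
N_7 = max(N_4, N_1) + 4  [with N_4=9, N_1=-1]  = 13

13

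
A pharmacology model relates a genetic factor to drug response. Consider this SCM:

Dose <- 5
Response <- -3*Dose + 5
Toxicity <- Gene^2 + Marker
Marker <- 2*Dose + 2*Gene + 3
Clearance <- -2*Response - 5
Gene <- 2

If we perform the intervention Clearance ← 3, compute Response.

-10

do(Clearance=3) replaces the equation Clearance <- -2*Response - 5 with the constant Clearance = 3.
No directed path runs from Clearance to Response, so Response keeps its natural value.
Response = -3*Dose + 5  [with Dose=5]  = -10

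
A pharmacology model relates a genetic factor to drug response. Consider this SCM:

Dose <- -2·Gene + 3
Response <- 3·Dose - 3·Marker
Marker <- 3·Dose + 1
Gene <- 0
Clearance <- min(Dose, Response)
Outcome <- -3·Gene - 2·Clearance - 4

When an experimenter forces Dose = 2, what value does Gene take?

Under do(Dose=2), the mechanism Dose <- -2·Gene + 3 is discarded; Dose is fixed at 2.
Gene is not downstream of the intervention, so its value is determined by the original equations.

0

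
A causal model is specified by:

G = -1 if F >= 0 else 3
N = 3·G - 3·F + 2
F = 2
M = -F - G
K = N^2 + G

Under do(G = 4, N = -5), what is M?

Under do(G = 4, N = -5), each intervened variable's structural equation is replaced by its fixed value.
M = -F - G  [with F=2, G=4]  = -6

-6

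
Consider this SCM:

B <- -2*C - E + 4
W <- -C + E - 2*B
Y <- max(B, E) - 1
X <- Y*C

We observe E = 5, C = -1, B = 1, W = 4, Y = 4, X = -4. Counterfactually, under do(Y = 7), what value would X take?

The intervention breaks the incoming arrows to Y: Y <- max(B, E) - 1 no longer applies, and Y = 7.
X = Y*C  [with Y=7, C=-1]  = -7

-7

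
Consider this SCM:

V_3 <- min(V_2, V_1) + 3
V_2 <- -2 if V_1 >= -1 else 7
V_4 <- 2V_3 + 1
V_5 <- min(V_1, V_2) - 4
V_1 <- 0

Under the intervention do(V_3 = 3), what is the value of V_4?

The intervention breaks the incoming arrows to V_3: V_3 <- min(V_2, V_1) + 3 no longer applies, and V_3 = 3.
V_4 = 2V_3 + 1  [with V_3=3]  = 7

7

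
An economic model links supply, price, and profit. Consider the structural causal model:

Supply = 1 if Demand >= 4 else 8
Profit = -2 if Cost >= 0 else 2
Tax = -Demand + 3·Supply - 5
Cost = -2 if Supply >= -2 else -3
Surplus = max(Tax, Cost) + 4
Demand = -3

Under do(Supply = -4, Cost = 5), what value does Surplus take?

Under do(Supply = -4, Cost = 5), each intervened variable's structural equation is replaced by its fixed value.
Tax = -Demand + 3·Supply - 5  [with Demand=-3, Supply=-4]  = -14
Surplus = max(Tax, Cost) + 4  [with Tax=-14, Cost=5]  = 9

9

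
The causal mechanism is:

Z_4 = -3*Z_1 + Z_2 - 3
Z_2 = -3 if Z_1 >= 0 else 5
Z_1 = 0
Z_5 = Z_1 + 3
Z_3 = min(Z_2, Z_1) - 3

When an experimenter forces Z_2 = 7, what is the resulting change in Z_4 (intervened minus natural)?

Under do(Z_2=7), the mechanism Z_2 = -3 if Z_1 >= 0 else 5 is discarded; Z_2 is fixed at 7.
Z_4 = -3*Z_1 + Z_2 - 3  [with Z_1=0, Z_2=7]  = 4
Without intervention: Z_2 = -3 if Z_1 >= 0 else 5  [with Z_1=0]  = -3; Z_4 = -3*Z_1 + Z_2 - 3  [with Z_1=0, Z_2=-3]  = -6.
Change = 4 − (-6) = 10.

10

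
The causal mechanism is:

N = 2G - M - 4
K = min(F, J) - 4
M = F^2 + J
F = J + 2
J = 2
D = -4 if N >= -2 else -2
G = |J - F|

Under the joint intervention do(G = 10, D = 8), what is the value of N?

The joint intervention fixes G = 10, D = 8, removing each variable's own equation.
F = J + 2  [with J=2]  = 4
M = F^2 + J  [with F=4, J=2]  = 18
N = 2G - M - 4  [with G=10, M=18]  = -2

-2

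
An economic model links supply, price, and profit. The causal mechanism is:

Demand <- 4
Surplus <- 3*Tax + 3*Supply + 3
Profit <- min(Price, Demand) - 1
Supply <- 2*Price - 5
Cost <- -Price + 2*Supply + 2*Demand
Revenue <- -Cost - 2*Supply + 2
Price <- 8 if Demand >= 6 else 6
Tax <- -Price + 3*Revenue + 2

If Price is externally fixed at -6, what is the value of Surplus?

480

do(Price=-6) replaces the equation Price <- 8 if Demand >= 6 else 6 with the constant Price = -6.
Supply = 2*Price - 5  [with Price=-6]  = -17
Cost = -Price + 2*Supply + 2*Demand  [with Price=-6, Supply=-17, Demand=4]  = -20
Revenue = -Cost - 2*Supply + 2  [with Cost=-20, Supply=-17]  = 56
Tax = -Price + 3*Revenue + 2  [with Price=-6, Revenue=56]  = 176
Surplus = 3*Tax + 3*Supply + 3  [with Tax=176, Supply=-17]  = 480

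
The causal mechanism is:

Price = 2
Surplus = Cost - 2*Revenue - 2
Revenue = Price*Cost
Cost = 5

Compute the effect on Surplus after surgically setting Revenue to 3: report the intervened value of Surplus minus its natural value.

14

The intervention breaks the incoming arrows to Revenue: Revenue = Price*Cost no longer applies, and Revenue = 3.
Surplus = Cost - 2*Revenue - 2  [with Cost=5, Revenue=3]  = -3
Without intervention: Revenue = Price*Cost  [with Price=2, Cost=5]  = 10; Surplus = Cost - 2*Revenue - 2  [with Cost=5, Revenue=10]  = -17.
Change = -3 − (-17) = 14.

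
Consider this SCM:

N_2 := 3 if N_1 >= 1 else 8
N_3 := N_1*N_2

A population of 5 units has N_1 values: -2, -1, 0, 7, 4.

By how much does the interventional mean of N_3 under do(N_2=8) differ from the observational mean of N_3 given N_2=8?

20.8

Under do(N_2=8), N_2's equation is replaced by N_2=8 for every unit. Per-unit N_3: -16, -8, 0, 56, 32. Mean = 12.8.
Conditioning on N_2=8 selects the 3 unit(s) with N_1 ∈ {-2, -1, 0}. Their N_3 values: -16, -8, 0. Mean = -8.
Difference = 12.8 − (-8) = 20.8.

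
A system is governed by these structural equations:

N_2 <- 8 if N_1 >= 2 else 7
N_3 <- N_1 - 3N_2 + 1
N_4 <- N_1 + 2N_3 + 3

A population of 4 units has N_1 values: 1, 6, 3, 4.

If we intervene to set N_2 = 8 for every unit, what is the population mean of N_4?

-32.5

do(N_2=8) breaks N_2's dependence on N_1. With N_2=8 fixed, N_4 across the units is -40, -25, -34, -31, mean -32.5.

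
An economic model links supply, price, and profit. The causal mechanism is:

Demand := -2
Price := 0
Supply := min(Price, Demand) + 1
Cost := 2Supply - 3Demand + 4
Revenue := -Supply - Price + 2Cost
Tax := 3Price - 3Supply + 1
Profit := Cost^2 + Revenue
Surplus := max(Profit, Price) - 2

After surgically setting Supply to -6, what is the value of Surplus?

4

The intervention breaks the incoming arrows to Supply: Supply := min(Price, Demand) + 1 no longer applies, and Supply = -6.
Cost = 2Supply - 3Demand + 4  [with Supply=-6, Demand=-2]  = -2
Revenue = -Supply - Price + 2Cost  [with Supply=-6, Price=0, Cost=-2]  = 2
Profit = Cost^2 + Revenue  [with Cost=-2, Revenue=2]  = 6
Surplus = max(Profit, Price) - 2  [with Profit=6, Price=0]  = 4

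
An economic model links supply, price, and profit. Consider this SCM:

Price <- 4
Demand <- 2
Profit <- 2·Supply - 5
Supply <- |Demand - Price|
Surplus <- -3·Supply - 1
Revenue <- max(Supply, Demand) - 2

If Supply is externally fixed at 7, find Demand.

Under do(Supply=7), the mechanism Supply <- |Demand - Price| is discarded; Supply is fixed at 7.
Demand is not downstream of the intervention, so its value is determined by the original equations.

2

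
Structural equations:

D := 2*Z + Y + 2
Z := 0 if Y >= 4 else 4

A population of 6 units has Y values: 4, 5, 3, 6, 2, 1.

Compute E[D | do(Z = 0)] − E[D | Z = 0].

The intervention sets Z=0 in all 6 units regardless of Y. Recomputing D per unit gives 6, 7, 5, 8, 4, 3; average 5.5.
Conditioning on Z=0 selects the 3 unit(s) with Y ∈ {4, 5, 6}. Their D values: 6, 7, 8. Mean = 7.
Difference = 5.5 − 7 = -1.5.

-1.5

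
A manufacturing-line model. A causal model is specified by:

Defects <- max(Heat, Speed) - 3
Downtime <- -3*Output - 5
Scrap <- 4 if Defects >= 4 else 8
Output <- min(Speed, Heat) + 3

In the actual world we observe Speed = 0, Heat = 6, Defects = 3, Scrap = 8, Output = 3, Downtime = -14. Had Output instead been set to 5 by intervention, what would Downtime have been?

The intervention breaks the incoming arrows to Output: Output <- min(Speed, Heat) + 3 no longer applies, and Output = 5.
Downtime = -3*Output - 5  [with Output=5]  = -20

-20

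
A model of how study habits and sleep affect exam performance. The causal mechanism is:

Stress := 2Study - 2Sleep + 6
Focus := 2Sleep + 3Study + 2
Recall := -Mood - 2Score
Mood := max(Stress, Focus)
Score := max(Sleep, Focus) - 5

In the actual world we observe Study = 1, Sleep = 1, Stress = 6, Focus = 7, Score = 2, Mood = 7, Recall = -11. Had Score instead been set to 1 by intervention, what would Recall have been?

-9

Under do(Score=1), the mechanism Score := max(Sleep, Focus) - 5 is discarded; Score is fixed at 1.
Stress = 2Study - 2Sleep + 6  [with Study=1, Sleep=1]  = 6
Focus = 2Sleep + 3Study + 2  [with Sleep=1, Study=1]  = 7
Mood = max(Stress, Focus)  [with Stress=6, Focus=7]  = 7
Recall = -Mood - 2Score  [with Mood=7, Score=1]  = -9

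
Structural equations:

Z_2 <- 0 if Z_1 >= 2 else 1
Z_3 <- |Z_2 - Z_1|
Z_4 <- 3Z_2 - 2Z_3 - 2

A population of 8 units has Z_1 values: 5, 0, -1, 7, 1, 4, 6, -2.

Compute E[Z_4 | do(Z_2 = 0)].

do(Z_2=0) breaks Z_2's dependence on Z_1. With Z_2=0 fixed, Z_4 across the units is -12, -2, -4, -16, -4, -10, -14, -6, mean -8.5.

-8.5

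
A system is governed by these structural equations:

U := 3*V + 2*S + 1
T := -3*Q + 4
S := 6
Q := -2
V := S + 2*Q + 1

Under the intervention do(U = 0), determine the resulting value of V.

3

do(U=0) replaces the equation U := 3*V + 2*S + 1 with the constant U = 0.
V is not downstream of the intervention, so its value is determined by the original equations.
V = S + 2*Q + 1  [with S=6, Q=-2]  = 3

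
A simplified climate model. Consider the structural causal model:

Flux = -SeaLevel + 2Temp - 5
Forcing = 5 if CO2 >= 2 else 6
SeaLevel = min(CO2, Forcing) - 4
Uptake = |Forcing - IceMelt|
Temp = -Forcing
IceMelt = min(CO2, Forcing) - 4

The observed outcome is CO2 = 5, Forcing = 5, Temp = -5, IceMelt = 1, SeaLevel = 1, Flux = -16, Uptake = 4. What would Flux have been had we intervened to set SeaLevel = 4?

-19

The intervention breaks the incoming arrows to SeaLevel: SeaLevel = min(CO2, Forcing) - 4 no longer applies, and SeaLevel = 4.
Forcing = 5 if CO2 >= 2 else 6  [with CO2=5]  = 5
Temp = -Forcing  [with Forcing=5]  = -5
Flux = -SeaLevel + 2Temp - 5  [with SeaLevel=4, Temp=-5]  = -19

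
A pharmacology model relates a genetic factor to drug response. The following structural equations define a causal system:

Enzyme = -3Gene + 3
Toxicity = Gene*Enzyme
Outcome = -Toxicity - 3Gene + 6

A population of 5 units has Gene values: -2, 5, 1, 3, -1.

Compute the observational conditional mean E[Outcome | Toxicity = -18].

22.5

E[Outcome|Toxicity=-18] averages over only the 2 units with Toxicity=-18 (Gene = -2, 3): Outcome = 30, 15, mean 22.5.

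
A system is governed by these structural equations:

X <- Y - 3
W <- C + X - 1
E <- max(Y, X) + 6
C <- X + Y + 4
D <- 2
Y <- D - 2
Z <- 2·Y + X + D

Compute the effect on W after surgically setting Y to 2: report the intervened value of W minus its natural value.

6

Under do(Y=2), the mechanism Y <- D - 2 is discarded; Y is fixed at 2.
X = Y - 3  [with Y=2]  = -1
C = X + Y + 4  [with X=-1, Y=2]  = 5
W = C + X - 1  [with C=5, X=-1]  = 3
Without intervention: Y = D - 2  [with D=2]  = 0; X = Y - 3  [with Y=0]  = -3; C = X + Y + 4  [with X=-3, Y=0]  = 1; W = C + X - 1  [with C=1, X=-3]  = -3.
Change = 3 − (-3) = 6.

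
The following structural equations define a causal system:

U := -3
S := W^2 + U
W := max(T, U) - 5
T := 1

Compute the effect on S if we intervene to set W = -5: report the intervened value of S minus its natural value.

9

The intervention breaks the incoming arrows to W: W := max(T, U) - 5 no longer applies, and W = -5.
S = W^2 + U  [with W=-5, U=-3]  = 22
Without intervention: W = max(T, U) - 5  [with T=1, U=-3]  = -4; S = W^2 + U  [with W=-4, U=-3]  = 13.
Change = 22 − 13 = 9.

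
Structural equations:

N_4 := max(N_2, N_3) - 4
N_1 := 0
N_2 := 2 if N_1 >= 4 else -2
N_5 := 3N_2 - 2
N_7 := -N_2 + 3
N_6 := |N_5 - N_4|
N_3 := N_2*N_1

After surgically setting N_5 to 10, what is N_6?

14

The intervention breaks the incoming arrows to N_5: N_5 := 3N_2 - 2 no longer applies, and N_5 = 10.
N_2 = 2 if N_1 >= 4 else -2  [with N_1=0]  = -2
N_3 = N_2*N_1  [with N_2=-2, N_1=0]  = 0
N_4 = max(N_2, N_3) - 4  [with N_2=-2, N_3=0]  = -4
N_6 = |N_5 - N_4|  [with N_5=10, N_4=-4]  = 14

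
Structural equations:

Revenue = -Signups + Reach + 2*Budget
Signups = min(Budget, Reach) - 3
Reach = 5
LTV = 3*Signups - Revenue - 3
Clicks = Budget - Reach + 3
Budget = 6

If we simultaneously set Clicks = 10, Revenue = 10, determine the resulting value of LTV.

-7

Setting Clicks = 10, Revenue = 10 by intervention discards those variables' equations.
Signups = min(Budget, Reach) - 3  [with Budget=6, Reach=5]  = 2
LTV = 3*Signups - Revenue - 3  [with Signups=2, Revenue=10]  = -7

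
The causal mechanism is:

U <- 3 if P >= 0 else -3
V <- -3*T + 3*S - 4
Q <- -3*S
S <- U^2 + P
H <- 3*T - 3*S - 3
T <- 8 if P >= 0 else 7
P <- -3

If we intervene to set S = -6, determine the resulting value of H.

36

The intervention breaks the incoming arrows to S: S <- U^2 + P no longer applies, and S = -6.
T = 8 if P >= 0 else 7  [with P=-3]  = 7
H = 3*T - 3*S - 3  [with T=7, S=-6]  = 36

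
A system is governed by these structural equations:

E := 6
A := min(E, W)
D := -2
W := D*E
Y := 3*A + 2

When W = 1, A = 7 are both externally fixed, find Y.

Setting W = 1, A = 7 by intervention discards those variables' equations.
Y = 3*A + 2  [with A=7]  = 23

23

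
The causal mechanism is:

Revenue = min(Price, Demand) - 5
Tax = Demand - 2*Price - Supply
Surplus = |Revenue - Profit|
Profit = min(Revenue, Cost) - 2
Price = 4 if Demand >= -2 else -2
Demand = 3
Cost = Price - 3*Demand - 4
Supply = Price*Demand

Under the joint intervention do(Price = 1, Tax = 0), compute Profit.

-14

Setting Price = 1, Tax = 0 by intervention discards those variables' equations.
Cost = Price - 3*Demand - 4  [with Price=1, Demand=3]  = -12
Revenue = min(Price, Demand) - 5  [with Price=1, Demand=3]  = -4
Profit = min(Revenue, Cost) - 2  [with Revenue=-4, Cost=-12]  = -14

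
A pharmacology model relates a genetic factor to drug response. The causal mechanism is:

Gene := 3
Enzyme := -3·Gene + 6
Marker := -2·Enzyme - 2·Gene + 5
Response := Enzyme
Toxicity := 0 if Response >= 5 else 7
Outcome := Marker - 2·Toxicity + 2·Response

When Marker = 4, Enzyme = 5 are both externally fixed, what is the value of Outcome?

Setting Marker = 4, Enzyme = 5 by intervention discards those variables' equations.
Response = Enzyme  [with Enzyme=5]  = 5
Toxicity = 0 if Response >= 5 else 7  [with Response=5]  = 0
Outcome = Marker - 2·Toxicity + 2·Response  [with Marker=4, Toxicity=0, Response=5]  = 14

14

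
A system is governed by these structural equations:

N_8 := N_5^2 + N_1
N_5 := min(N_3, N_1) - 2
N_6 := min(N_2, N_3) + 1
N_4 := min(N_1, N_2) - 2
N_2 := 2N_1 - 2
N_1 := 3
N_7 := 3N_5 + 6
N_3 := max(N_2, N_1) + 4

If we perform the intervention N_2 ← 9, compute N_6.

10

Under do(N_2=9), the mechanism N_2 := 2N_1 - 2 is discarded; N_2 is fixed at 9.
N_3 = max(N_2, N_1) + 4  [with N_2=9, N_1=3]  = 13
N_6 = min(N_2, N_3) + 1  [with N_2=9, N_3=13]  = 10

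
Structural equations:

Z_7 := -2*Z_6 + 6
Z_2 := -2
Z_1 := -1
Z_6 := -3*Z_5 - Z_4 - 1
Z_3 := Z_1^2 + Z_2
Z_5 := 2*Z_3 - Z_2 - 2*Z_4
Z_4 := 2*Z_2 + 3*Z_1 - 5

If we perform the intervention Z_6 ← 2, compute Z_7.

Intervening sets Z_6 = 2 and removes its equation (Z_6 := -3*Z_5 - Z_4 - 1).
Z_7 = -2*Z_6 + 6  [with Z_6=2]  = 2

2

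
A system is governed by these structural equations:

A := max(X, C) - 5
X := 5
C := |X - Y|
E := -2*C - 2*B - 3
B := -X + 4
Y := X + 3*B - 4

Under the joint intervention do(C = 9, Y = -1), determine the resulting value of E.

-19

The joint intervention fixes C = 9, Y = -1, removing each variable's own equation.
B = -X + 4  [with X=5]  = -1
E = -2*C - 2*B - 3  [with C=9, B=-1]  = -19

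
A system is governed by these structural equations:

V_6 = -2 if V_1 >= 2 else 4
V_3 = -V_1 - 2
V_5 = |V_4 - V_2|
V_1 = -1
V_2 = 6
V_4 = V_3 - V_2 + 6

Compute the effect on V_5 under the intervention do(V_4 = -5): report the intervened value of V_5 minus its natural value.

4

Intervening sets V_4 = -5 and removes its equation (V_4 = V_3 - V_2 + 6).
V_5 = |V_4 - V_2|  [with V_4=-5, V_2=6]  = 11
Without intervention: V_3 = -V_1 - 2  [with V_1=-1]  = -1; V_4 = V_3 - V_2 + 6  [with V_3=-1, V_2=6]  = -1; V_5 = |V_4 - V_2|  [with V_4=-1, V_2=6]  = 7.
Change = 11 − 7 = 4.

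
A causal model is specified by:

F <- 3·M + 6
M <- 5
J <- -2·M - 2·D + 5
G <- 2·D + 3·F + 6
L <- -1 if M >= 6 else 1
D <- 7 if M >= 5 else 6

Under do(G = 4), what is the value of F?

21

Under do(G=4), the mechanism G <- 2·D + 3·F + 6 is discarded; G is fixed at 4.
No directed path runs from G to F, so F keeps its natural value.
F = 3·M + 6  [with M=5]  = 21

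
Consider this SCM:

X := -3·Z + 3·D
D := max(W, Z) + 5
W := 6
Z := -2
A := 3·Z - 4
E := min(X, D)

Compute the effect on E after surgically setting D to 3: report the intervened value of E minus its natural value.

do(D=3) replaces the equation D := max(W, Z) + 5 with the constant D = 3.
X = -3·Z + 3·D  [with Z=-2, D=3]  = 15
E = min(X, D)  [with X=15, D=3]  = 3
Without intervention: D = max(W, Z) + 5  [with W=6, Z=-2]  = 11; X = -3·Z + 3·D  [with Z=-2, D=11]  = 39; E = min(X, D)  [with X=39, D=11]  = 11.
Change = 3 − 11 = -8.

-8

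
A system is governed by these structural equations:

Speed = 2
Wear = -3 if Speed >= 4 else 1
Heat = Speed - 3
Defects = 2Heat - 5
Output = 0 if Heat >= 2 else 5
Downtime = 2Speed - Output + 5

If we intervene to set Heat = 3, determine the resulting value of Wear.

The intervention breaks the incoming arrows to Heat: Heat = Speed - 3 no longer applies, and Heat = 3.
Since Wear is not a descendant of the intervened variable, it is unaffected.
Wear = -3 if Speed >= 4 else 1  [with Speed=2]  = 1

1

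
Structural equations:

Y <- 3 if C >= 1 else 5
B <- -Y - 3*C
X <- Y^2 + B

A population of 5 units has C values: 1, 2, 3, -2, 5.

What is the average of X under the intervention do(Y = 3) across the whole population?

do(Y=3) breaks Y's dependence on C. With Y=3 fixed, X across the units is 3, 0, -3, 12, -9, mean 0.6.

0.6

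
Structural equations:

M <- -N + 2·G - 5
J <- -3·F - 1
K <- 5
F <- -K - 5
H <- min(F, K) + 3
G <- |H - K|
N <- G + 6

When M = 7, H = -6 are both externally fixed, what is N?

Setting M = 7, H = -6 by intervention discards those variables' equations.
G = |H - K|  [with H=-6, K=5]  = 11
N = G + 6  [with G=11]  = 17

17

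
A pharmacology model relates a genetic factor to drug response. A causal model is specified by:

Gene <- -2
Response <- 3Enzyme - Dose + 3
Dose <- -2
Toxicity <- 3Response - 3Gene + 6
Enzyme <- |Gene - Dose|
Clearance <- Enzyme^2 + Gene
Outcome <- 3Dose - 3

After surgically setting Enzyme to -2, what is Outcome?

-9

The intervention breaks the incoming arrows to Enzyme: Enzyme <- |Gene - Dose| no longer applies, and Enzyme = -2.
Outcome is not downstream of the intervention, so its value is determined by the original equations.
Outcome = 3Dose - 3  [with Dose=-2]  = -9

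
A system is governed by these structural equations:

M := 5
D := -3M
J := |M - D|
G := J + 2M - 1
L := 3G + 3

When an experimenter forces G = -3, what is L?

Intervening sets G = -3 and removes its equation (G := J + 2M - 1).
L = 3G + 3  [with G=-3]  = -6

-6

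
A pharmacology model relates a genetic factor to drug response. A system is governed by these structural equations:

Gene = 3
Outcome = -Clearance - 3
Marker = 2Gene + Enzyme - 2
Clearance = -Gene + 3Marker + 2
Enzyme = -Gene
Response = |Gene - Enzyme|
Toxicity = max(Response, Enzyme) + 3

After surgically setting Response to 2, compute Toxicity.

5

Intervening sets Response = 2 and removes its equation (Response = |Gene - Enzyme|).
Enzyme = -Gene  [with Gene=3]  = -3
Toxicity = max(Response, Enzyme) + 3  [with Response=2, Enzyme=-3]  = 5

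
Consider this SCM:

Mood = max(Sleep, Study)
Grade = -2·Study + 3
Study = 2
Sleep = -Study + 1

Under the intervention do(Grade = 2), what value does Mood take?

Under do(Grade=2), the mechanism Grade = -2·Study + 3 is discarded; Grade is fixed at 2.
Since Mood is not a descendant of the intervened variable, it is unaffected.
Sleep = -Study + 1  [with Study=2]  = -1
Mood = max(Sleep, Study)  [with Sleep=-1, Study=2]  = 2

2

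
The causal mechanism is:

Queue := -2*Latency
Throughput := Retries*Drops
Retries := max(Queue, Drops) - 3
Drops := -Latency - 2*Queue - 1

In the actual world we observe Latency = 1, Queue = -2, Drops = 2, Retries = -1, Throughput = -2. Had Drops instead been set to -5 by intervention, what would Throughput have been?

do(Drops=-5) replaces the equation Drops := -Latency - 2*Queue - 1 with the constant Drops = -5.
Queue = -2*Latency  [with Latency=1]  = -2
Retries = max(Queue, Drops) - 3  [with Queue=-2, Drops=-5]  = -5
Throughput = Retries*Drops  [with Retries=-5, Drops=-5]  = 25

25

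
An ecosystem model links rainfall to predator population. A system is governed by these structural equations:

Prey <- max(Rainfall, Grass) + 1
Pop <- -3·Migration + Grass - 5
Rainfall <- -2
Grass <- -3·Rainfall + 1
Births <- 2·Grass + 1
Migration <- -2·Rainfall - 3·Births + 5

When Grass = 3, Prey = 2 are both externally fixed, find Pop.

34

Under do(Grass = 3, Prey = 2), each intervened variable's structural equation is replaced by its fixed value.
Births = 2·Grass + 1  [with Grass=3]  = 7
Migration = -2·Rainfall - 3·Births + 5  [with Rainfall=-2, Births=7]  = -12
Pop = -3·Migration + Grass - 5  [with Migration=-12, Grass=3]  = 34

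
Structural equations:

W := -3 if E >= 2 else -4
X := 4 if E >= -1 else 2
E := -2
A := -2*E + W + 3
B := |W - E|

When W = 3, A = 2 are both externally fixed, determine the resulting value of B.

5

Under do(W = 3, A = 2), each intervened variable's structural equation is replaced by its fixed value.
B = |W - E|  [with W=3, E=-2]  = 5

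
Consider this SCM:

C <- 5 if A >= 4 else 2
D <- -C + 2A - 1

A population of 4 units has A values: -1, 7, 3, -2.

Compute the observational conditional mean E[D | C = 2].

-3

E[D|C=2] averages over only the 3 units with C=2 (A = -1, 3, -2): D = -5, 3, -7, mean -3.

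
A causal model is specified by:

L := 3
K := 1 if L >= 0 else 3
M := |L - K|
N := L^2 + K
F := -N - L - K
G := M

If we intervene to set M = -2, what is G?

The intervention breaks the incoming arrows to M: M := |L - K| no longer applies, and M = -2.
G = M  [with M=-2]  = -2

-2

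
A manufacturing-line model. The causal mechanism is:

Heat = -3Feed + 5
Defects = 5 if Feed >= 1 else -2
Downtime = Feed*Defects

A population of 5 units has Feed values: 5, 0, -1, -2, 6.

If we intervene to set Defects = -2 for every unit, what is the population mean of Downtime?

do(Defects=-2) breaks Defects's dependence on Feed. With Defects=-2 fixed, Downtime across the units is -10, 0, 2, 4, -12, mean -3.2.

-3.2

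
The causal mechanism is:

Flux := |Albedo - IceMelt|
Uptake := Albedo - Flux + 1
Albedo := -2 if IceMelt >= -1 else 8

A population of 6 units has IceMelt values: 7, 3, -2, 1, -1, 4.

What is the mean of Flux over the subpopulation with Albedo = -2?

Observing Albedo=-2 restricts to units where Albedo's equation naturally yields -2: IceMelt ∈ {7, 3, 1, -1, 4}. In that subpopulation Flux = 9, 5, 3, 1, 6, mean 4.8.

4.8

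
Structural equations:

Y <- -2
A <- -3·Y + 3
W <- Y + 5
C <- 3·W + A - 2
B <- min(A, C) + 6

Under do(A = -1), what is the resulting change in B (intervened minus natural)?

do(A=-1) replaces the equation A <- -3·Y + 3 with the constant A = -1.
W = Y + 5  [with Y=-2]  = 3
C = 3·W + A - 2  [with W=3, A=-1]  = 6
B = min(A, C) + 6  [with A=-1, C=6]  = 5
Without intervention: A = -3·Y + 3  [with Y=-2]  = 9; W = Y + 5  [with Y=-2]  = 3; C = 3·W + A - 2  [with W=3, A=9]  = 16; B = min(A, C) + 6  [with A=9, C=16]  = 15.
Change = 5 − 15 = -10.

-10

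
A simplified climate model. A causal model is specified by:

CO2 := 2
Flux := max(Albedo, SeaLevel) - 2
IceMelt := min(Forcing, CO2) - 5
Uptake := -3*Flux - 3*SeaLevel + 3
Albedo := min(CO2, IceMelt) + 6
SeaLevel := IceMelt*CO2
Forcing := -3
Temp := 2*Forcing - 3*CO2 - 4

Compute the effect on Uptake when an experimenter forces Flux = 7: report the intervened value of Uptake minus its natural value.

do(Flux=7) replaces the equation Flux := max(Albedo, SeaLevel) - 2 with the constant Flux = 7.
IceMelt = min(Forcing, CO2) - 5  [with Forcing=-3, CO2=2]  = -8
SeaLevel = IceMelt*CO2  [with IceMelt=-8, CO2=2]  = -16
Uptake = -3*Flux - 3*SeaLevel + 3  [with Flux=7, SeaLevel=-16]  = 30
Without intervention: IceMelt = min(Forcing, CO2) - 5  [with Forcing=-3, CO2=2]  = -8; Albedo = min(CO2, IceMelt) + 6  [with CO2=2, IceMelt=-8]  = -2; SeaLevel = IceMelt*CO2  [with IceMelt=-8, CO2=2]  = -16; Flux = max(Albedo, SeaLevel) - 2  [with Albedo=-2, SeaLevel=-16]  = -4; Uptake = -3*Flux - 3*SeaLevel + 3  [with Flux=-4, SeaLevel=-16]  = 63.
Change = 30 − 63 = -33.

-33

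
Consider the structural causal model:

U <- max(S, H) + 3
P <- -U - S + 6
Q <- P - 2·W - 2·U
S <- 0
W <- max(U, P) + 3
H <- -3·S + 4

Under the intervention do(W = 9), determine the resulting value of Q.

-33

The intervention breaks the incoming arrows to W: W <- max(U, P) + 3 no longer applies, and W = 9.
H = -3·S + 4  [with S=0]  = 4
U = max(S, H) + 3  [with S=0, H=4]  = 7
P = -U - S + 6  [with U=7, S=0]  = -1
Q = P - 2·W - 2·U  [with P=-1, W=9, U=7]  = -33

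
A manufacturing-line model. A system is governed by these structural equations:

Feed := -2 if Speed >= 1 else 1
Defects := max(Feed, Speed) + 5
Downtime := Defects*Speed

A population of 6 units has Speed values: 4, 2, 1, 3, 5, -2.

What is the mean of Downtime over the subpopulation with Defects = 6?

-3

Observing Defects=6 restricts to units where Defects's equation naturally yields 6: Speed ∈ {1, -2}. In that subpopulation Downtime = 6, -12, mean -3.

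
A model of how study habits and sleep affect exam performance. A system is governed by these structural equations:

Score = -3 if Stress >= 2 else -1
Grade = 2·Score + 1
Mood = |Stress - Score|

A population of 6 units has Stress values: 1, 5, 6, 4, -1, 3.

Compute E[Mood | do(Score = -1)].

Under do(Score=-1), Score's equation is replaced by Score=-1 for every unit. Per-unit Mood: 2, 6, 7, 5, 0, 4. Mean = 4.

4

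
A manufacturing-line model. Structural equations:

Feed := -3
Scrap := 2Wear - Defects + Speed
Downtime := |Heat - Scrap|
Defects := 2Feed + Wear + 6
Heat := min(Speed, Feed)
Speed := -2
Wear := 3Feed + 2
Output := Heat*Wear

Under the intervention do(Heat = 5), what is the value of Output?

-35

The intervention breaks the incoming arrows to Heat: Heat := min(Speed, Feed) no longer applies, and Heat = 5.
Wear = 3Feed + 2  [with Feed=-3]  = -7
Output = Heat*Wear  [with Heat=5, Wear=-7]  = -35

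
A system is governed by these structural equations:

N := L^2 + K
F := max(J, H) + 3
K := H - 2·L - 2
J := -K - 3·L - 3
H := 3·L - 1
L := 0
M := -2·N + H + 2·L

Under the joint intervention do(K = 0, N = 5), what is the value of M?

-11

Setting K = 0, N = 5 by intervention discards those variables' equations.
H = 3·L - 1  [with L=0]  = -1
M = -2·N + H + 2·L  [with N=5, H=-1, L=0]  = -11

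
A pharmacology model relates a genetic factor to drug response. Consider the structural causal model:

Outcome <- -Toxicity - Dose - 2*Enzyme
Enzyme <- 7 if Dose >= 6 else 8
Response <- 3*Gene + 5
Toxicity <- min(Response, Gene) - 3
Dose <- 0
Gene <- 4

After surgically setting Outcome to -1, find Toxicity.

1

do(Outcome=-1) replaces the equation Outcome <- -Toxicity - Dose - 2*Enzyme with the constant Outcome = -1.
Since Toxicity is not a descendant of the intervened variable, it is unaffected.
Response = 3*Gene + 5  [with Gene=4]  = 17
Toxicity = min(Response, Gene) - 3  [with Response=17, Gene=4]  = 1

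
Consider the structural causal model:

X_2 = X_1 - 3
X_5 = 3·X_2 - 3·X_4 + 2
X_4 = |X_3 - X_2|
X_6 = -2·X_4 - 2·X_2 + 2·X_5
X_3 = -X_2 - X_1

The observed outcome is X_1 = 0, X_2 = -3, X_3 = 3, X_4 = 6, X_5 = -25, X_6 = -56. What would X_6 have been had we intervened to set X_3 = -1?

The intervention breaks the incoming arrows to X_3: X_3 = -X_2 - X_1 no longer applies, and X_3 = -1.
X_2 = X_1 - 3  [with X_1=0]  = -3
X_4 = |X_3 - X_2|  [with X_3=-1, X_2=-3]  = 2
X_5 = 3·X_2 - 3·X_4 + 2  [with X_2=-3, X_4=2]  = -13
X_6 = -2·X_4 - 2·X_2 + 2·X_5  [with X_4=2, X_2=-3, X_5=-13]  = -24

-24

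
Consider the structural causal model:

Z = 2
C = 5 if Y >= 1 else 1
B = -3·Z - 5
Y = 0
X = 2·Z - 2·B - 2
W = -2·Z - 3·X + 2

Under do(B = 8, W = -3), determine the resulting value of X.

-14

The joint intervention fixes B = 8, W = -3, removing each variable's own equation.
X = 2·Z - 2·B - 2  [with Z=2, B=8]  = -14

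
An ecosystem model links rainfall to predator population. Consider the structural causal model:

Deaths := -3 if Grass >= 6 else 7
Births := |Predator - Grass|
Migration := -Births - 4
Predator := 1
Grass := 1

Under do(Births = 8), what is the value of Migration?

do(Births=8) replaces the equation Births := |Predator - Grass| with the constant Births = 8.
Migration = -Births - 4  [with Births=8]  = -12

-12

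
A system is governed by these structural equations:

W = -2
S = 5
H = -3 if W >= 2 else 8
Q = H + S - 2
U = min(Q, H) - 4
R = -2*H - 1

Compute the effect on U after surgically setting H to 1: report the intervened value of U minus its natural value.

do(H=1) replaces the equation H = -3 if W >= 2 else 8 with the constant H = 1.
Q = H + S - 2  [with H=1, S=5]  = 4
U = min(Q, H) - 4  [with Q=4, H=1]  = -3
Without intervention: H = -3 if W >= 2 else 8  [with W=-2]  = 8; Q = H + S - 2  [with H=8, S=5]  = 11; U = min(Q, H) - 4  [with Q=11, H=8]  = 4.
Change = -3 − 4 = -7.

-7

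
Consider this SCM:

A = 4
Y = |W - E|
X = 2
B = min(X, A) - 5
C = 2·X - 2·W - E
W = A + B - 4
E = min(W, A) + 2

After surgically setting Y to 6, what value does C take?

11

Intervening sets Y = 6 and removes its equation (Y = |W - E|).
Since C is not a descendant of the intervened variable, it is unaffected.
B = min(X, A) - 5  [with X=2, A=4]  = -3
W = A + B - 4  [with A=4, B=-3]  = -3
E = min(W, A) + 2  [with W=-3, A=4]  = -1
C = 2·X - 2·W - E  [with X=2, W=-3, E=-1]  = 11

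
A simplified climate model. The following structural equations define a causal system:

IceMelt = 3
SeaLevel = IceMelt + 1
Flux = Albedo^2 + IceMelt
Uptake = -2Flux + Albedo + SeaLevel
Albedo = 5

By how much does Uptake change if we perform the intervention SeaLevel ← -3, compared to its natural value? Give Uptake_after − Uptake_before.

-7

do(SeaLevel=-3) replaces the equation SeaLevel = IceMelt + 1 with the constant SeaLevel = -3.
Flux = Albedo^2 + IceMelt  [with Albedo=5, IceMelt=3]  = 28
Uptake = -2Flux + Albedo + SeaLevel  [with Flux=28, Albedo=5, SeaLevel=-3]  = -54
Without intervention: SeaLevel = IceMelt + 1  [with IceMelt=3]  = 4; Flux = Albedo^2 + IceMelt  [with Albedo=5, IceMelt=3]  = 28; Uptake = -2Flux + Albedo + SeaLevel  [with Flux=28, Albedo=5, SeaLevel=4]  = -47.
Change = -54 − (-47) = -7.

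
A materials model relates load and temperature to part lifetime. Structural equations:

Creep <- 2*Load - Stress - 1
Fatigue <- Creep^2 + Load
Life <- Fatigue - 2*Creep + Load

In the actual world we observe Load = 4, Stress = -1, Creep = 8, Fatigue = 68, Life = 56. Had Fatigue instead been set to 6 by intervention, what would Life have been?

Intervening sets Fatigue = 6 and removes its equation (Fatigue <- Creep^2 + Load).
Creep = 2*Load - Stress - 1  [with Load=4, Stress=-1]  = 8
Life = Fatigue - 2*Creep + Load  [with Fatigue=6, Creep=8, Load=4]  = -6

-6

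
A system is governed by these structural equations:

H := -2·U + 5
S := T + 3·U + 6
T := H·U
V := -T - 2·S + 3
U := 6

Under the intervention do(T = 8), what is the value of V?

do(T=8) replaces the equation T := H·U with the constant T = 8.
S = T + 3·U + 6  [with T=8, U=6]  = 32
V = -T - 2·S + 3  [with T=8, S=32]  = -69

-69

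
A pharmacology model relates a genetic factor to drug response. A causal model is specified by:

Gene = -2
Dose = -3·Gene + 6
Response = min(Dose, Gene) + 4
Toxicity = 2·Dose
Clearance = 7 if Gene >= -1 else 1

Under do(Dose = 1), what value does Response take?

The intervention breaks the incoming arrows to Dose: Dose = -3·Gene + 6 no longer applies, and Dose = 1.
Response = min(Dose, Gene) + 4  [with Dose=1, Gene=-2]  = 2

2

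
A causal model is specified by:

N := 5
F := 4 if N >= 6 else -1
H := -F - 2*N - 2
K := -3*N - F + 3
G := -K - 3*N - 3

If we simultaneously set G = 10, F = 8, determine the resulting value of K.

-20

Setting G = 10, F = 8 by intervention discards those variables' equations.
K = -3*N - F + 3  [with N=5, F=8]  = -20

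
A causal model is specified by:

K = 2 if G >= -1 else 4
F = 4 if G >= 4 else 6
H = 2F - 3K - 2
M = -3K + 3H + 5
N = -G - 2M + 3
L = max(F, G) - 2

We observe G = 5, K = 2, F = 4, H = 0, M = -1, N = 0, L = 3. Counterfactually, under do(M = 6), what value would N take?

The intervention breaks the incoming arrows to M: M = -3K + 3H + 5 no longer applies, and M = 6.
N = -G - 2M + 3  [with G=5, M=6]  = -14

-14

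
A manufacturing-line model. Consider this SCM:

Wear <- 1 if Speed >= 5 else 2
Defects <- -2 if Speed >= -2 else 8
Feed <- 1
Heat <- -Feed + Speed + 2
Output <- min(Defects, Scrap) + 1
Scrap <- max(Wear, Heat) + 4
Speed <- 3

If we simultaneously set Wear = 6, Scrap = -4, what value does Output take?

-3

Setting Wear = 6, Scrap = -4 by intervention discards those variables' equations.
Defects = -2 if Speed >= -2 else 8  [with Speed=3]  = -2
Output = min(Defects, Scrap) + 1  [with Defects=-2, Scrap=-4]  = -3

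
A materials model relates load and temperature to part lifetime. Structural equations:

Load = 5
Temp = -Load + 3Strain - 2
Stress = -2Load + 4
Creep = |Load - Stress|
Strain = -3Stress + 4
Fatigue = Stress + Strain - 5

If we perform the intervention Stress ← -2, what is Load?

Under do(Stress=-2), the mechanism Stress = -2Load + 4 is discarded; Stress is fixed at -2.
Load is not downstream of the intervention, so its value is determined by the original equations.

5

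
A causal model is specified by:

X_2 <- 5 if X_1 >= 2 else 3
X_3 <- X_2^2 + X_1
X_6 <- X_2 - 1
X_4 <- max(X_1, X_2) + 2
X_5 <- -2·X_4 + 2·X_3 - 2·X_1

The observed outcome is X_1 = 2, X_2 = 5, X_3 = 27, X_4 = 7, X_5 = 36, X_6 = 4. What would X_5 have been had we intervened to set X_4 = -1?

52

Intervening sets X_4 = -1 and removes its equation (X_4 <- max(X_1, X_2) + 2).
X_2 = 5 if X_1 >= 2 else 3  [with X_1=2]  = 5
X_3 = X_2^2 + X_1  [with X_2=5, X_1=2]  = 27
X_5 = -2·X_4 + 2·X_3 - 2·X_1  [with X_4=-1, X_3=27, X_1=2]  = 52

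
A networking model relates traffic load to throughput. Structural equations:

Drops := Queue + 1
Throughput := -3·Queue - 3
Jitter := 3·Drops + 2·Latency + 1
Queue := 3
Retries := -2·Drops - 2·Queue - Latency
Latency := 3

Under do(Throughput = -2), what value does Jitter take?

19

do(Throughput=-2) replaces the equation Throughput := -3·Queue - 3 with the constant Throughput = -2.
Since Jitter is not a descendant of the intervened variable, it is unaffected.
Drops = Queue + 1  [with Queue=3]  = 4
Jitter = 3·Drops + 2·Latency + 1  [with Drops=4, Latency=3]  = 19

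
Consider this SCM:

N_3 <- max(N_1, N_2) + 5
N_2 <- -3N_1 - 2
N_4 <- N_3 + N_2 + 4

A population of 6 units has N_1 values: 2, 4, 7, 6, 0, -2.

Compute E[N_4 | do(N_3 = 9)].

2.5

The intervention sets N_3=9 in all 6 units regardless of N_1. Recomputing N_4 per unit gives 5, -1, -10, -7, 11, 17; average 2.5.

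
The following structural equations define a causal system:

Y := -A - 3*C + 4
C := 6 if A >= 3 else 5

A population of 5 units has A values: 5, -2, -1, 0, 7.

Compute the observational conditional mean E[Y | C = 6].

E[Y|C=6] averages over only the 2 units with C=6 (A = 5, 7): Y = -19, -21, mean -20.

-20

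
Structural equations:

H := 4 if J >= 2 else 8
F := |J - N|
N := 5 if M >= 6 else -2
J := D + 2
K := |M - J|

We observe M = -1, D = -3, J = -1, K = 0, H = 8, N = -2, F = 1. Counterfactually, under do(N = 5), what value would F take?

6

Intervening sets N = 5 and removes its equation (N := 5 if M >= 6 else -2).
J = D + 2  [with D=-3]  = -1
F = |J - N|  [with J=-1, N=5]  = 6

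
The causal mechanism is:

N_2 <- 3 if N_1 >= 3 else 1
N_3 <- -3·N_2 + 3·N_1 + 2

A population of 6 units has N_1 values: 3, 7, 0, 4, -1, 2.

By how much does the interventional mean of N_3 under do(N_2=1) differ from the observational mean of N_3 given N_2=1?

6.5

Under do(N_2=1), N_2's equation is replaced by N_2=1 for every unit. Per-unit N_3: 8, 20, -1, 11, -4, 5. Mean = 6.5.
E[N_3|N_2=1] averages over only the 3 units with N_2=1 (N_1 = 0, -1, 2): N_3 = -1, -4, 5, mean 0.
Difference = 6.5 − 0 = 6.5.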